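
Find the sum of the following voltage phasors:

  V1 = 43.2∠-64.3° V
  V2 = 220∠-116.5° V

Step 1 — Convert each phasor to rectangular form:
  V1 = 43.2·(cos(-64.3°) + j·sin(-64.3°)) = 18.73 - j38.93 V
  V2 = 220·(cos(-116.5°) + j·sin(-116.5°)) = -98.16 - j196.9 V
Step 2 — Sum components: V_total = -79.43 - j235.8 V.
Step 3 — Convert to polar: |V_total| = 248.8 V, ∠V_total = -108.6°.

V_total = 248.8∠-108.6° V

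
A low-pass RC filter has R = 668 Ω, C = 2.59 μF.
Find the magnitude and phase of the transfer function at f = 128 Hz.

Step 1 — Angular frequency: ω = 2π·128 = 804.2 rad/s.
Step 2 — Transfer function: H(jω) = 1/(1 + jωRC).
Step 3 — Denominator: 1 + jωRC = 1 + j·804.2·668·2.59e-06 = 1 + j1.391.
Step 4 — H = 0.3406 - j0.4739.
Step 5 — Magnitude: |H| = 0.5836 (-4.7 dB); phase: φ = -54.3°.

|H| = 0.5836 (-4.7 dB), φ = -54.3°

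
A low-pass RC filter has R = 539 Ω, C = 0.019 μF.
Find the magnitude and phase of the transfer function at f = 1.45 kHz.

Step 1 — Angular frequency: ω = 2π·1450 = 9111 rad/s.
Step 2 — Transfer function: H(jω) = 1/(1 + jωRC).
Step 3 — Denominator: 1 + jωRC = 1 + j·9111·539·1.9e-08 = 1 + j0.0933.
Step 4 — H = 0.9914 - j0.0925.
Step 5 — Magnitude: |H| = 0.9957 (-0.0 dB); phase: φ = -5.3°.

|H| = 0.9957 (-0.0 dB), φ = -5.3°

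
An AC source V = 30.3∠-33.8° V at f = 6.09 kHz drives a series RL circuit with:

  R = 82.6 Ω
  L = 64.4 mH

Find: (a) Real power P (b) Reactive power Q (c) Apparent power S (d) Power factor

Step 1 — Angular frequency: ω = 2π·f = 2π·6090 = 3.826e+04 rad/s.
Step 2 — Component impedances:
  R: Z = R = 82.6 Ω
  L: Z = jωL = j·3.826e+04·0.0644 = 0 + j2464 Ω
Step 3 — Series combination: Z_total = R + L = 82.6 + j2464 Ω = 2466∠88.1° Ω.
Step 4 — Source phasor: V = 30.3∠-33.8° V = 25.18 - j16.86 V.
Step 5 — Current: I = V / Z = -0.00649 - j0.01044 A = 0.01229∠-121.9° A.
Step 6 — Complex power: S = V·I* = 0.01247 + j0.3721 VA.
Step 7 — Real power: P = Re(S) = 0.01247 W.
Step 8 — Reactive power: Q = Im(S) = 0.3721 VAR.
Step 9 — Apparent power: |S| = 0.3724 VA.
Step 10 — Power factor: PF = P/|S| = 0.0335 (lagging).

(a) P = 0.01247 W  (b) Q = 0.3721 VAR  (c) S = 0.3724 VA  (d) PF = 0.0335 (lagging)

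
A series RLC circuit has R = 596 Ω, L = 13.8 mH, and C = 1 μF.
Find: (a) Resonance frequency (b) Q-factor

Step 1 — Resonance condition Im(Z)=0 gives ω₀ = 1/√(LC).
Step 2 — ω₀ = 1/√(0.0138·1e-06) = 8513 rad/s.
Step 3 — f₀ = ω₀/(2π) = 1355 Hz.
Step 4 — Series Q: Q = ω₀L/R = 8513·0.0138/596 = 0.1971.

(a) f₀ = 1355 Hz  (b) Q = 0.1971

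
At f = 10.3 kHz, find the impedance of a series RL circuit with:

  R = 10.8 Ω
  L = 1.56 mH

Step 1 — Angular frequency: ω = 2π·f = 2π·1.03e+04 = 6.472e+04 rad/s.
Step 2 — Component impedances:
  R: Z = R = 10.8 Ω
  L: Z = jωL = j·6.472e+04·0.00156 = 0 + j101 Ω
Step 3 — Series combination: Z_total = R + L = 10.8 + j101 Ω = 101.5∠83.9° Ω.

Z = 10.8 + j101 Ω = 101.5∠83.9° Ω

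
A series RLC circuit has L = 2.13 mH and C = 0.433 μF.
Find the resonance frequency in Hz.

Step 1 — Resonance condition Im(Z)=0 gives ω₀ = 1/√(LC).
Step 2 — ω₀ = 1/√(0.00213·4.33e-07) = 3.293e+04 rad/s.
Step 3 — f₀ = ω₀/(2π) = 5241 Hz.

f₀ = 5241 Hz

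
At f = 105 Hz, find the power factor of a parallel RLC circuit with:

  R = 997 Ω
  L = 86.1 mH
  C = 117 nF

Step 1 — Angular frequency: ω = 2π·f = 2π·105 = 659.7 rad/s.
Step 2 — Component impedances:
  R: Z = R = 997 Ω
  L: Z = jωL = j·659.7·0.0861 = 0 + j56.8 Ω
  C: Z = 1/(jωC) = -j/(ω·C) = 0 - j1.296e+04 Ω
Step 3 — Parallel combination: 1/Z_total = 1/R + 1/L + 1/C; Z_total = 3.254 + j56.87 Ω = 56.96∠86.7° Ω.
Step 4 — Power factor: PF = cos(φ) = Re(Z)/|Z| = 3.254/56.96 = 0.05713.
Step 5 — Type: Im(Z) = 56.87 ⇒ lagging (phase φ = 86.7°).

PF = 0.05713 (lagging, φ = 86.7°)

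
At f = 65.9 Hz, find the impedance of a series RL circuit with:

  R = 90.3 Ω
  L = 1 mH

Step 1 — Angular frequency: ω = 2π·f = 2π·65.9 = 414.1 rad/s.
Step 2 — Component impedances:
  R: Z = R = 90.3 Ω
  L: Z = jωL = j·414.1·0.001 = 0 + j0.4141 Ω
Step 3 — Series combination: Z_total = R + L = 90.3 + j0.4141 Ω = 90.3∠0.3° Ω.

Z = 90.3 + j0.4141 Ω = 90.3∠0.3° Ω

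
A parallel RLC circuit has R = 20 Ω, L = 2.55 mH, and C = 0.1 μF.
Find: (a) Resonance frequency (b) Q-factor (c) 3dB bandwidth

Step 1 — Resonance: ω₀ = 1/√(LC) = 1/√(0.00255·1e-07) = 6.262e+04 rad/s.
Step 2 — f₀ = ω₀/(2π) = 9967 Hz.
Step 3 — Parallel Q: Q = R/(ω₀L) = 20/(6.262e+04·0.00255) = 0.1252.
Step 4 — Bandwidth: Δω = ω₀/Q = 5e+05 rad/s; BW = Δω/(2π) = 7.958e+04 Hz.

(a) f₀ = 9967 Hz  (b) Q = 0.1252  (c) BW = 7.958e+04 Hz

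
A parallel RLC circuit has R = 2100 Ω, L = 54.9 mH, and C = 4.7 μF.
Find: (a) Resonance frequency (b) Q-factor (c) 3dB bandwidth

Step 1 — Resonance: ω₀ = 1/√(LC) = 1/√(0.0549·4.7e-06) = 1969 rad/s.
Step 2 — f₀ = ω₀/(2π) = 313.3 Hz.
Step 3 — Parallel Q: Q = R/(ω₀L) = 2100/(1969·0.0549) = 19.43.
Step 4 — Bandwidth: Δω = ω₀/Q = 101.3 rad/s; BW = Δω/(2π) = 16.13 Hz.

(a) f₀ = 313.3 Hz  (b) Q = 19.43  (c) BW = 16.13 Hz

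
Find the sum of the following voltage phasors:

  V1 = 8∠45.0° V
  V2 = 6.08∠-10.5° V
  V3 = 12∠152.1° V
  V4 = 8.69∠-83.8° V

Step 1 — Convert each phasor to rectangular form:
  V1 = 8·(cos(45.0°) + j·sin(45.0°)) = 5.657 + j5.657 V
  V2 = 6.08·(cos(-10.5°) + j·sin(-10.5°)) = 5.978 - j1.108 V
  V3 = 12·(cos(152.1°) + j·sin(152.1°)) = -10.61 + j5.615 V
  V4 = 8.69·(cos(-83.8°) + j·sin(-83.8°)) = 0.9385 - j8.639 V
Step 2 — Sum components: V_total = 1.968 + j1.525 V.
Step 3 — Convert to polar: |V_total| = 2.49 V, ∠V_total = 37.8°.

V_total = 2.49∠37.8° V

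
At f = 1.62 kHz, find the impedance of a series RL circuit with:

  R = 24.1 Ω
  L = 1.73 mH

Step 1 — Angular frequency: ω = 2π·f = 2π·1620 = 1.018e+04 rad/s.
Step 2 — Component impedances:
  R: Z = R = 24.1 Ω
  L: Z = jωL = j·1.018e+04·0.00173 = 0 + j17.61 Ω
Step 3 — Series combination: Z_total = R + L = 24.1 + j17.61 Ω = 29.85∠36.2° Ω.

Z = 24.1 + j17.61 Ω = 29.85∠36.2° Ω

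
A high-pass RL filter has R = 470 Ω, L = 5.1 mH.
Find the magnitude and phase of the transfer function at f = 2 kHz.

Step 1 — Angular frequency: ω = 2π·2000 = 1.257e+04 rad/s.
Step 2 — Transfer function: H(jω) = jωL/(R + jωL).
Step 3 — Numerator jωL = j·64.09; denominator R + jωL = 470 + j64.09.
Step 4 — H = 0.01825 + j0.1339.
Step 5 — Magnitude: |H| = 0.1351 (-17.4 dB); phase: φ = 82.2°.

|H| = 0.1351 (-17.4 dB), φ = 82.2°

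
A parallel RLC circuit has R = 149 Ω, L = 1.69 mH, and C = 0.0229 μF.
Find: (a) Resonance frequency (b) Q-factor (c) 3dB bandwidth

Step 1 — Resonance: ω₀ = 1/√(LC) = 1/√(0.00169·2.29e-08) = 1.607e+05 rad/s.
Step 2 — f₀ = ω₀/(2π) = 2.558e+04 Hz.
Step 3 — Parallel Q: Q = R/(ω₀L) = 149/(1.607e+05·0.00169) = 0.5485.
Step 4 — Bandwidth: Δω = ω₀/Q = 2.931e+05 rad/s; BW = Δω/(2π) = 4.664e+04 Hz.

(a) f₀ = 2.558e+04 Hz  (b) Q = 0.5485  (c) BW = 4.664e+04 Hz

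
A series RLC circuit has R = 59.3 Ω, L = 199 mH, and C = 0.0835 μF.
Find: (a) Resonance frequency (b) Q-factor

Step 1 — Resonance condition Im(Z)=0 gives ω₀ = 1/√(LC).
Step 2 — ω₀ = 1/√(0.199·8.35e-08) = 7758 rad/s.
Step 3 — f₀ = ω₀/(2π) = 1235 Hz.
Step 4 — Series Q: Q = ω₀L/R = 7758·0.199/59.3 = 26.03.

(a) f₀ = 1235 Hz  (b) Q = 26.03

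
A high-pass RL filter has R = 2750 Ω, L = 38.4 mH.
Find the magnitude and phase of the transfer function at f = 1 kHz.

Step 1 — Angular frequency: ω = 2π·1000 = 6283 rad/s.
Step 2 — Transfer function: H(jω) = jωL/(R + jωL).
Step 3 — Numerator jωL = j·241.3; denominator R + jωL = 2750 + j241.3.
Step 4 — H = 0.007639 + j0.08707.
Step 5 — Magnitude: |H| = 0.0874 (-21.2 dB); phase: φ = 85.0°.

|H| = 0.0874 (-21.2 dB), φ = 85.0°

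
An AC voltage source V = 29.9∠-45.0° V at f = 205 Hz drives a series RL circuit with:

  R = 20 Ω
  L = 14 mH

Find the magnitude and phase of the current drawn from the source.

Step 1 — Angular frequency: ω = 2π·f = 2π·205 = 1288 rad/s.
Step 2 — Component impedances:
  R: Z = R = 20 Ω
  L: Z = jωL = j·1288·0.014 = 0 + j18.03 Ω
Step 3 — Series combination: Z_total = R + L = 20 + j18.03 Ω = 26.93∠42.0° Ω.
Step 4 — Source phasor: V = 29.9∠-45.0° V = 21.14 - j21.14 V.
Step 5 — Ohm's law: I = V / Z_total = (21.14 - j21.14) / (20 + j18.03) = 0.05736 - j1.109 A.
Step 6 — Convert to polar: |I| = 1.11 A, ∠I = -87.0°.

I = 1.11∠-87.0° A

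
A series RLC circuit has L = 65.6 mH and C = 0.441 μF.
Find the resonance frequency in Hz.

Step 1 — Resonance condition Im(Z)=0 gives ω₀ = 1/√(LC).
Step 2 — ω₀ = 1/√(0.0656·4.41e-07) = 5879 rad/s.
Step 3 — f₀ = ω₀/(2π) = 935.7 Hz.

f₀ = 935.7 Hz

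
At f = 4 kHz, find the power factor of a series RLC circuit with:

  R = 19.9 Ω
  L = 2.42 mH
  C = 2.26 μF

Step 1 — Angular frequency: ω = 2π·f = 2π·4000 = 2.513e+04 rad/s.
Step 2 — Component impedances:
  R: Z = R = 19.9 Ω
  L: Z = jωL = j·2.513e+04·0.00242 = 0 + j60.82 Ω
  C: Z = 1/(jωC) = -j/(ω·C) = 0 - j17.61 Ω
Step 3 — Series combination: Z_total = R + L + C = 19.9 + j43.22 Ω = 47.58∠65.3° Ω.
Step 4 — Power factor: PF = cos(φ) = Re(Z)/|Z| = 19.9/47.577 = 0.4183.
Step 5 — Type: Im(Z) = 43.22 ⇒ lagging (phase φ = 65.3°).

PF = 0.4183 (lagging, φ = 65.3°)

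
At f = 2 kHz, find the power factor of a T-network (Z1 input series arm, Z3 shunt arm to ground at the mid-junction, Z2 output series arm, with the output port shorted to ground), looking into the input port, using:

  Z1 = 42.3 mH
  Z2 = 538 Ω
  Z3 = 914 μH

Step 1 — Angular frequency: ω = 2π·f = 2π·2000 = 1.257e+04 rad/s.
Step 2 — Component impedances:
  Z1: Z = jωL = j·1.257e+04·0.0423 = 0 + j531.6 Ω
  Z2: Z = R = 538 Ω
  Z3: Z = jωL = j·1.257e+04·0.000914 = 0 + j11.49 Ω
Step 3 — With the output port shorted to ground, the output series arm Z2 runs from the junction to ground; the shunt arm Z3 also runs from the junction to ground. They appear in parallel: Z3 || Z2 = 0.2451 + j11.48 Ω.
Step 4 — Series with input arm Z1: Z_in = Z1 + (Z3 || Z2) = 0.2451 + j543 Ω = 543∠90.0° Ω.
Step 5 — Power factor: PF = cos(φ) = Re(Z)/|Z| = 0.24509/543.04 = 0.0004513.
Step 6 — Type: Im(Z) = 543 ⇒ lagging (phase φ = 90.0°).

PF = 0.0004513 (lagging, φ = 90.0°)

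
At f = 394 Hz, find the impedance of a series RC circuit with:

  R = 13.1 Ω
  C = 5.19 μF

Step 1 — Angular frequency: ω = 2π·f = 2π·394 = 2476 rad/s.
Step 2 — Component impedances:
  R: Z = R = 13.1 Ω
  C: Z = 1/(jωC) = -j/(ω·C) = 0 - j77.83 Ω
Step 3 — Series combination: Z_total = R + C = 13.1 - j77.83 Ω = 78.93∠-80.4° Ω.

Z = 13.1 - j77.83 Ω = 78.93∠-80.4° Ω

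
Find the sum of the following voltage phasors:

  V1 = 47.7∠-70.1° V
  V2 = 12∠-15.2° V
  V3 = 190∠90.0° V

Step 1 — Convert each phasor to rectangular form:
  V1 = 47.7·(cos(-70.1°) + j·sin(-70.1°)) = 16.24 - j44.85 V
  V2 = 12·(cos(-15.2°) + j·sin(-15.2°)) = 11.58 - j3.146 V
  V3 = 190·(cos(90.0°) + j·sin(90.0°)) = 0 + j190 V
Step 2 — Sum components: V_total = 27.82 + j142 V.
Step 3 — Convert to polar: |V_total| = 144.7 V, ∠V_total = 78.9°.

V_total = 144.7∠78.9° V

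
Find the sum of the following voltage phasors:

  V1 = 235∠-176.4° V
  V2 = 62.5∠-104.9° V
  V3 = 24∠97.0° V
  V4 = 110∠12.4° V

Step 1 — Convert each phasor to rectangular form:
  V1 = 235·(cos(-176.4°) + j·sin(-176.4°)) = -234.5 - j14.76 V
  V2 = 62.5·(cos(-104.9°) + j·sin(-104.9°)) = -16.07 - j60.4 V
  V3 = 24·(cos(97.0°) + j·sin(97.0°)) = -2.925 + j23.82 V
  V4 = 110·(cos(12.4°) + j·sin(12.4°)) = 107.4 + j23.62 V
Step 2 — Sum components: V_total = -146.1 - j27.71 V.
Step 3 — Convert to polar: |V_total| = 148.7 V, ∠V_total = -169.3°.

V_total = 148.7∠-169.3° V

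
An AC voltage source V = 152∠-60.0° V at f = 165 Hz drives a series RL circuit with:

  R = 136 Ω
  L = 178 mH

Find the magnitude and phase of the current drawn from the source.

Step 1 — Angular frequency: ω = 2π·f = 2π·165 = 1037 rad/s.
Step 2 — Component impedances:
  R: Z = R = 136 Ω
  L: Z = jωL = j·1037·0.178 = 0 + j184.5 Ω
Step 3 — Series combination: Z_total = R + L = 136 + j184.5 Ω = 229.2∠53.6° Ω.
Step 4 — Source phasor: V = 152∠-60.0° V = 76 - j131.6 V.
Step 5 — Ohm's law: I = V / Z_total = (76 - j131.6) / (136 + j184.5) = -0.2656 - j0.6076 A.
Step 6 — Convert to polar: |I| = 0.6631 A, ∠I = -113.6°.

I = 0.6631∠-113.6° A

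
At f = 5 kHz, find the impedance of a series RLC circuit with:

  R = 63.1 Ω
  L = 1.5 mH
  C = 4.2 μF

Step 1 — Angular frequency: ω = 2π·f = 2π·5000 = 3.142e+04 rad/s.
Step 2 — Component impedances:
  R: Z = R = 63.1 Ω
  L: Z = jωL = j·3.142e+04·0.0015 = 0 + j47.12 Ω
  C: Z = 1/(jωC) = -j/(ω·C) = 0 - j7.579 Ω
Step 3 — Series combination: Z_total = R + L + C = 63.1 + j39.55 Ω = 74.47∠32.1° Ω.

Z = 63.1 + j39.55 Ω = 74.47∠32.1° Ω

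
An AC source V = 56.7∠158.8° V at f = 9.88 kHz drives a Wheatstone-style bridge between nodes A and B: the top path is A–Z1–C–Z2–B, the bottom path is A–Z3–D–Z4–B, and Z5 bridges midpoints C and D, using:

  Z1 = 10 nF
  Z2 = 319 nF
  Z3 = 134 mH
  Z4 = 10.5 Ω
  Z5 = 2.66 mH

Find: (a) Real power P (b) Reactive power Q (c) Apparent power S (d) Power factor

Step 1 — Angular frequency: ω = 2π·f = 2π·9880 = 6.208e+04 rad/s.
Step 2 — Component impedances:
  Z1: Z = 1/(jωC) = -j/(ω·C) = 0 - j1611 Ω
  Z2: Z = 1/(jωC) = -j/(ω·C) = 0 - j50.5 Ω
  Z3: Z = jωL = j·6.208e+04·0.134 = 0 + j8318 Ω
  Z4: Z = R = 10.5 Ω
  Z5: Z = jωL = j·6.208e+04·0.00266 = 0 + j165.1 Ω
Step 3 — Bridge requires nodal analysis (the Z5 bridge couples midpoints C and D, so the two paths cannot be reduced to a simple series/parallel combination). Setting node B to ground and injecting 1 A at node A, the 3-node admittance system at A, C, D solves to V_A = Z_AB = 6.762 - j2110 Ω = 2110∠-89.8° Ω.
Step 4 — Source phasor: V = 56.7∠158.8° V = -52.86 + j20.5 V.
Step 5 — Current: I = V / Z = -0.009797 - j0.02502 A = 0.02687∠-111.4° A.
Step 6 — Complex power: S = V·I* = 0.004882 - j1.523 VA.
Step 7 — Real power: P = Re(S) = 0.004882 W.
Step 8 — Reactive power: Q = Im(S) = -1.523 VAR.
Step 9 — Apparent power: |S| = 1.523 VA.
Step 10 — Power factor: PF = P/|S| = 0.003204 (leading).

(a) P = 0.004882 W  (b) Q = -1.523 VAR  (c) S = 1.523 VA  (d) PF = 0.003204 (leading)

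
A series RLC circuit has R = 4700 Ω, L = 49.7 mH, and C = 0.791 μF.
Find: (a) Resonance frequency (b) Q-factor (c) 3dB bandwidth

Step 1 — Resonance condition Im(Z)=0 gives ω₀ = 1/√(LC).
Step 2 — ω₀ = 1/√(0.0497·7.91e-07) = 5044 rad/s.
Step 3 — f₀ = ω₀/(2π) = 802.7 Hz.
Step 4 — Series Q: Q = ω₀L/R = 5044·0.0497/4700 = 0.05333.
Step 5 — 3dB bandwidth: Δω = ω₀/Q = 9.457e+04 rad/s; BW = Δω/(2π) = 1.505e+04 Hz.

(a) f₀ = 802.7 Hz  (b) Q = 0.05333  (c) BW = 1.505e+04 Hz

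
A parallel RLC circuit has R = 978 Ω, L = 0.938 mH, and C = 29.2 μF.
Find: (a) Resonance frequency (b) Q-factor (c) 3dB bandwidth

Step 1 — Resonance: ω₀ = 1/√(LC) = 1/√(0.000938·2.92e-05) = 6042 rad/s.
Step 2 — f₀ = ω₀/(2π) = 961.7 Hz.
Step 3 — Parallel Q: Q = R/(ω₀L) = 978/(6042·0.000938) = 172.6.
Step 4 — Bandwidth: Δω = ω₀/Q = 35.02 rad/s; BW = Δω/(2π) = 5.573 Hz.

(a) f₀ = 961.7 Hz  (b) Q = 172.6  (c) BW = 5.573 Hz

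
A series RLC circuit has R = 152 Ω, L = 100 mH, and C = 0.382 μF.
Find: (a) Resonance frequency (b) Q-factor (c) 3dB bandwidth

Step 1 — Resonance: ω₀ = 1/√(LC) = 1/√(0.1·3.82e-07) = 5116 rad/s.
Step 2 — f₀ = ω₀/(2π) = 814.3 Hz.
Step 3 — Series Q: Q = ω₀L/R = 5116·0.1/152 = 3.366.
Step 4 — Bandwidth: Δω = ω₀/Q = 1520 rad/s; BW = Δω/(2π) = 241.9 Hz.

(a) f₀ = 814.3 Hz  (b) Q = 3.366  (c) BW = 241.9 Hz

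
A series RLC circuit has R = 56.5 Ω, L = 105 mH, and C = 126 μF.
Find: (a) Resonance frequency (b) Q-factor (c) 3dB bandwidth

Step 1 — Resonance condition Im(Z)=0 gives ω₀ = 1/√(LC).
Step 2 — ω₀ = 1/√(0.105·0.000126) = 274.9 rad/s.
Step 3 — f₀ = ω₀/(2π) = 43.76 Hz.
Step 4 — Series Q: Q = ω₀L/R = 274.9·0.105/56.5 = 0.5109.
Step 5 — 3dB bandwidth: Δω = ω₀/Q = 538.1 rad/s; BW = Δω/(2π) = 85.64 Hz.

(a) f₀ = 43.76 Hz  (b) Q = 0.5109  (c) BW = 85.64 Hz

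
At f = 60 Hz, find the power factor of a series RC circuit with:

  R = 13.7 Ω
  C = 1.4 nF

Step 1 — Angular frequency: ω = 2π·f = 2π·60 = 377 rad/s.
Step 2 — Component impedances:
  R: Z = R = 13.7 Ω
  C: Z = 1/(jωC) = -j/(ω·C) = 0 - j1.895e+06 Ω
Step 3 — Series combination: Z_total = R + C = 13.7 - j1.895e+06 Ω = 1.895e+06∠-90.0° Ω.
Step 4 — Power factor: PF = cos(φ) = Re(Z)/|Z| = 13.7/1.8947e+06 = 7.231e-06.
Step 5 — Type: Im(Z) = -1.895e+06 ⇒ leading (phase φ = -90.0°).

PF = 7.231e-06 (leading, φ = -90.0°)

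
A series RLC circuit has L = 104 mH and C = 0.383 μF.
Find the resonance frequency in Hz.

Step 1 — Resonance condition Im(Z)=0 gives ω₀ = 1/√(LC).
Step 2 — ω₀ = 1/√(0.104·3.83e-07) = 5011 rad/s.
Step 3 — f₀ = ω₀/(2π) = 797.5 Hz.

f₀ = 797.5 Hz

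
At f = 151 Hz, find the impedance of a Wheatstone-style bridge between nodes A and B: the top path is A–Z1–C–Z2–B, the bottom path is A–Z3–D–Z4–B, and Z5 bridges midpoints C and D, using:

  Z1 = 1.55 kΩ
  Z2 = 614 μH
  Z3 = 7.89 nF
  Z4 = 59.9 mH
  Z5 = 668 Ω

Step 1 — Angular frequency: ω = 2π·f = 2π·151 = 948.8 rad/s.
Step 2 — Component impedances:
  Z1: Z = R = 1550 Ω
  Z2: Z = jωL = j·948.8·0.000614 = 0 + j0.5825 Ω
  Z3: Z = 1/(jωC) = -j/(ω·C) = 0 - j1.336e+05 Ω
  Z4: Z = jωL = j·948.8·0.0599 = 0 + j56.83 Ω
  Z5: Z = R = 668 Ω
Step 3 — Bridge requires nodal analysis (the Z5 bridge couples midpoints C and D, so the two paths cannot be reduced to a simple series/parallel combination). Setting node B to ground and injecting 1 A at node A, the 3-node admittance system at A, C, D solves to V_A = Z_AB = 1550 - j17.41 Ω = 1550∠-0.6° Ω.

Z = 1550 - j17.41 Ω = 1550∠-0.6° Ω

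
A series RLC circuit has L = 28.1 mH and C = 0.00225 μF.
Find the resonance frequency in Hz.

Step 1 — Resonance condition Im(Z)=0 gives ω₀ = 1/√(LC).
Step 2 — ω₀ = 1/√(0.0281·2.25e-09) = 1.258e+05 rad/s.
Step 3 — f₀ = ω₀/(2π) = 2.002e+04 Hz.

f₀ = 2.002e+04 Hz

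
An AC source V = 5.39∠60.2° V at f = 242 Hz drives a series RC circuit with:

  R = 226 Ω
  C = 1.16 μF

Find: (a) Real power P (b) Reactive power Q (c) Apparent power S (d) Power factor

Step 1 — Angular frequency: ω = 2π·f = 2π·242 = 1521 rad/s.
Step 2 — Component impedances:
  R: Z = R = 226 Ω
  C: Z = 1/(jωC) = -j/(ω·C) = 0 - j567 Ω
Step 3 — Series combination: Z_total = R + C = 226 - j567 Ω = 610.3∠-68.3° Ω.
Step 4 — Source phasor: V = 5.39∠60.2° V = 2.679 + j4.677 V.
Step 5 — Current: I = V / Z = -0.005494 + j0.006915 A = 0.008831∠128.5° A.
Step 6 — Complex power: S = V·I* = 0.01763 - j0.04422 VA.
Step 7 — Real power: P = Re(S) = 0.01763 W.
Step 8 — Reactive power: Q = Im(S) = -0.04422 VAR.
Step 9 — Apparent power: |S| = 0.0476 VA.
Step 10 — Power factor: PF = P/|S| = 0.3703 (leading).

(a) P = 0.01763 W  (b) Q = -0.04422 VAR  (c) S = 0.0476 VA  (d) PF = 0.3703 (leading)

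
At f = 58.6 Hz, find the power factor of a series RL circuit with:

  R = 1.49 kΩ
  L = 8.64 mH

Step 1 — Angular frequency: ω = 2π·f = 2π·58.6 = 368.2 rad/s.
Step 2 — Component impedances:
  R: Z = R = 1490 Ω
  L: Z = jωL = j·368.2·0.00864 = 0 + j3.181 Ω
Step 3 — Series combination: Z_total = R + L = 1490 + j3.181 Ω = 1490∠0.1° Ω.
Step 4 — Power factor: PF = cos(φ) = Re(Z)/|Z| = 1490/1490 = 1.
Step 5 — Type: Im(Z) = 3.181 ⇒ lagging (phase φ = 0.1°).

PF = 1 (lagging, φ = 0.1°)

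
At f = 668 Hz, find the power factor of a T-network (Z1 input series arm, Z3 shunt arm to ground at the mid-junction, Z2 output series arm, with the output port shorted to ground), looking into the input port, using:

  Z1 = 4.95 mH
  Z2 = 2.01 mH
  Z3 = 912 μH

Step 1 — Angular frequency: ω = 2π·f = 2π·668 = 4197 rad/s.
Step 2 — Component impedances:
  Z1: Z = jωL = j·4197·0.00495 = 0 + j20.78 Ω
  Z2: Z = jωL = j·4197·0.00201 = 0 + j8.436 Ω
  Z3: Z = jωL = j·4197·0.000912 = 0 + j3.828 Ω
Step 3 — With the output port shorted to ground, the output series arm Z2 runs from the junction to ground; the shunt arm Z3 also runs from the junction to ground. They appear in parallel: Z3 || Z2 = 0 + j2.633 Ω.
Step 4 — Series with input arm Z1: Z_in = Z1 + (Z3 || Z2) = 0 + j23.41 Ω = 23.41∠90.0° Ω.
Step 5 — Power factor: PF = cos(φ) = Re(Z)/|Z| = 0/23.41 = 0.
Step 6 — Type: Im(Z) = 23.41 ⇒ lagging (phase φ = 90.0°).

PF = 0 (lagging, φ = 90.0°)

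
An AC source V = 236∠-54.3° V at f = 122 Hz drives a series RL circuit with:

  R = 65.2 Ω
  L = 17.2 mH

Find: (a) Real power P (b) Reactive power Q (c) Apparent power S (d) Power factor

Step 1 — Angular frequency: ω = 2π·f = 2π·122 = 766.5 rad/s.
Step 2 — Component impedances:
  R: Z = R = 65.2 Ω
  L: Z = jωL = j·766.5·0.0172 = 0 + j13.18 Ω
Step 3 — Series combination: Z_total = R + L = 65.2 + j13.18 Ω = 66.52∠11.4° Ω.
Step 4 — Source phasor: V = 236∠-54.3° V = 137.7 - j191.7 V.
Step 5 — Current: I = V / Z = 1.458 - j3.234 A = 3.548∠-65.7° A.
Step 6 — Complex power: S = V·I* = 820.7 + j166 VA.
Step 7 — Real power: P = Re(S) = 820.7 W.
Step 8 — Reactive power: Q = Im(S) = 166 VAR.
Step 9 — Apparent power: |S| = 837.3 VA.
Step 10 — Power factor: PF = P/|S| = 0.9802 (lagging).

(a) P = 820.7 W  (b) Q = 166 VAR  (c) S = 837.3 VA  (d) PF = 0.9802 (lagging)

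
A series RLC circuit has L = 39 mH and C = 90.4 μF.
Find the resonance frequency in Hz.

Step 1 — Resonance condition Im(Z)=0 gives ω₀ = 1/√(LC).
Step 2 — ω₀ = 1/√(0.039·9.04e-05) = 532.6 rad/s.
Step 3 — f₀ = ω₀/(2π) = 84.76 Hz.

f₀ = 84.76 Hz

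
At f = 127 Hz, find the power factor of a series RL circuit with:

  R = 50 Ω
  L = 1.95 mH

Step 1 — Angular frequency: ω = 2π·f = 2π·127 = 798 rad/s.
Step 2 — Component impedances:
  R: Z = R = 50 Ω
  L: Z = jωL = j·798·0.00195 = 0 + j1.556 Ω
Step 3 — Series combination: Z_total = R + L = 50 + j1.556 Ω = 50.02∠1.8° Ω.
Step 4 — Power factor: PF = cos(φ) = Re(Z)/|Z| = 50/50.024 = 0.9995.
Step 5 — Type: Im(Z) = 1.556 ⇒ lagging (phase φ = 1.8°).

PF = 0.9995 (lagging, φ = 1.8°)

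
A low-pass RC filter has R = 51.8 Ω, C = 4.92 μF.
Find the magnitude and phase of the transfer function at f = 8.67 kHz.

Step 1 — Angular frequency: ω = 2π·8670 = 5.448e+04 rad/s.
Step 2 — Transfer function: H(jω) = 1/(1 + jωRC).
Step 3 — Denominator: 1 + jωRC = 1 + j·5.448e+04·51.8·4.92e-06 = 1 + j13.88.
Step 4 — H = 0.005161 - j0.07166.
Step 5 — Magnitude: |H| = 0.07184 (-22.9 dB); phase: φ = -85.9°.

|H| = 0.07184 (-22.9 dB), φ = -85.9°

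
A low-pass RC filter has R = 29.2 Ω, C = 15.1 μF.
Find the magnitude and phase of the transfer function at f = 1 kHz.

Step 1 — Angular frequency: ω = 2π·1000 = 6283 rad/s.
Step 2 — Transfer function: H(jω) = 1/(1 + jωRC).
Step 3 — Denominator: 1 + jωRC = 1 + j·6283·29.2·1.51e-05 = 1 + j2.77.
Step 4 — H = 0.1153 - j0.3194.
Step 5 — Magnitude: |H| = 0.3395 (-9.4 dB); phase: φ = -70.2°.

|H| = 0.3395 (-9.4 dB), φ = -70.2°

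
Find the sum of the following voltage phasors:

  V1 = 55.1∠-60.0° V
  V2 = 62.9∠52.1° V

Step 1 — Convert each phasor to rectangular form:
  V1 = 55.1·(cos(-60.0°) + j·sin(-60.0°)) = 27.55 - j47.72 V
  V2 = 62.9·(cos(52.1°) + j·sin(52.1°)) = 38.64 + j49.63 V
Step 2 — Sum components: V_total = 66.19 + j1.915 V.
Step 3 — Convert to polar: |V_total| = 66.22 V, ∠V_total = 1.7°.

V_total = 66.22∠1.7° V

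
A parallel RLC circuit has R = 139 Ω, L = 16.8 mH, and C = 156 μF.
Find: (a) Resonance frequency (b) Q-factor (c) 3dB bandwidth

Step 1 — Resonance: ω₀ = 1/√(LC) = 1/√(0.0168·0.000156) = 617.7 rad/s.
Step 2 — f₀ = ω₀/(2π) = 98.31 Hz.
Step 3 — Parallel Q: Q = R/(ω₀L) = 139/(617.7·0.0168) = 13.39.
Step 4 — Bandwidth: Δω = ω₀/Q = 46.12 rad/s; BW = Δω/(2π) = 7.34 Hz.

(a) f₀ = 98.31 Hz  (b) Q = 13.39  (c) BW = 7.34 Hz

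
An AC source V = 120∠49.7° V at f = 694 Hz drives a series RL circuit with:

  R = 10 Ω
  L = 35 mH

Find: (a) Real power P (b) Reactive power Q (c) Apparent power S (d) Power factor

Step 1 — Angular frequency: ω = 2π·f = 2π·694 = 4361 rad/s.
Step 2 — Component impedances:
  R: Z = R = 10 Ω
  L: Z = jωL = j·4361·0.035 = 0 + j152.6 Ω
Step 3 — Series combination: Z_total = R + L = 10 + j152.6 Ω = 152.9∠86.3° Ω.
Step 4 — Source phasor: V = 120∠49.7° V = 77.61 + j91.52 V.
Step 5 — Current: I = V / Z = 0.6303 - j0.4673 A = 0.7846∠-36.6° A.
Step 6 — Complex power: S = V·I* = 6.156 + j93.95 VA.
Step 7 — Real power: P = Re(S) = 6.156 W.
Step 8 — Reactive power: Q = Im(S) = 93.95 VAR.
Step 9 — Apparent power: |S| = 94.15 VA.
Step 10 — Power factor: PF = P/|S| = 0.06538 (lagging).

(a) P = 6.156 W  (b) Q = 93.95 VAR  (c) S = 94.15 VA  (d) PF = 0.06538 (lagging)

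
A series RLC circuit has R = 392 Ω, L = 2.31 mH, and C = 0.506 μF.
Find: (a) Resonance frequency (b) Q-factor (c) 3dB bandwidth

Step 1 — Resonance: ω₀ = 1/√(LC) = 1/√(0.00231·5.06e-07) = 2.925e+04 rad/s.
Step 2 — f₀ = ω₀/(2π) = 4655 Hz.
Step 3 — Series Q: Q = ω₀L/R = 2.925e+04·0.00231/392 = 0.1724.
Step 4 — Bandwidth: Δω = ω₀/Q = 1.697e+05 rad/s; BW = Δω/(2π) = 2.701e+04 Hz.

(a) f₀ = 4655 Hz  (b) Q = 0.1724  (c) BW = 2.701e+04 Hz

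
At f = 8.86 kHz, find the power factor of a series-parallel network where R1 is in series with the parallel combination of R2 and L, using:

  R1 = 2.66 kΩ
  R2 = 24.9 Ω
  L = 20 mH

Step 1 — Angular frequency: ω = 2π·f = 2π·8860 = 5.567e+04 rad/s.
Step 2 — Component impedances:
  R1: Z = R = 2660 Ω
  R2: Z = R = 24.9 Ω
  L: Z = jωL = j·5.567e+04·0.02 = 0 + j1113 Ω
Step 3 — Parallel branch: R2 || L = 1/(1/R2 + 1/L) = 24.89 + j0.5566 Ω.
Step 4 — Series with R1: Z_total = R1 + (R2 || L) = 2685 + j0.5566 Ω = 2685∠0.0° Ω.
Step 5 — Power factor: PF = cos(φ) = Re(Z)/|Z| = 2685/2685 = 1.
Step 6 — Type: Im(Z) = 0.5566 ⇒ lagging (phase φ = 0.0°).

PF = 1 (lagging, φ = 0.0°)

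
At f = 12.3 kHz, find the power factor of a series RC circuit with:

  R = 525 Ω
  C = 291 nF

Step 1 — Angular frequency: ω = 2π·f = 2π·1.23e+04 = 7.728e+04 rad/s.
Step 2 — Component impedances:
  R: Z = R = 525 Ω
  C: Z = 1/(jωC) = -j/(ω·C) = 0 - j44.47 Ω
Step 3 — Series combination: Z_total = R + C = 525 - j44.47 Ω = 526.9∠-4.8° Ω.
Step 4 — Power factor: PF = cos(φ) = Re(Z)/|Z| = 525/526.9 = 0.9964.
Step 5 — Type: Im(Z) = -44.47 ⇒ leading (phase φ = -4.8°).

PF = 0.9964 (leading, φ = -4.8°)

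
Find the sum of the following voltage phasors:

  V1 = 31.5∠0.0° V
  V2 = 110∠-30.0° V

Step 1 — Convert each phasor to rectangular form:
  V1 = 31.5·(cos(0.0°) + j·sin(0.0°)) = 31.5 V
  V2 = 110·(cos(-30.0°) + j·sin(-30.0°)) = 95.26 - j55 V
Step 2 — Sum components: V_total = 126.8 - j55 V.
Step 3 — Convert to polar: |V_total| = 138.2 V, ∠V_total = -23.5°.

V_total = 138.2∠-23.5° V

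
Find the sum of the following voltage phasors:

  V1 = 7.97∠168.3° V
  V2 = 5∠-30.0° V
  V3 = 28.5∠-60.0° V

Step 1 — Convert each phasor to rectangular form:
  V1 = 7.97·(cos(168.3°) + j·sin(168.3°)) = -7.804 + j1.616 V
  V2 = 5·(cos(-30.0°) + j·sin(-30.0°)) = 4.33 - j2.5 V
  V3 = 28.5·(cos(-60.0°) + j·sin(-60.0°)) = 14.25 - j24.68 V
Step 2 — Sum components: V_total = 10.78 - j25.57 V.
Step 3 — Convert to polar: |V_total| = 27.74 V, ∠V_total = -67.1°.

V_total = 27.74∠-67.1° V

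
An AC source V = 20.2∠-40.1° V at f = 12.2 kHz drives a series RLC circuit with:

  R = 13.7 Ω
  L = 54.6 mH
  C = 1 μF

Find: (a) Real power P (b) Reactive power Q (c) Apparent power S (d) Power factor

Step 1 — Angular frequency: ω = 2π·f = 2π·1.22e+04 = 7.665e+04 rad/s.
Step 2 — Component impedances:
  R: Z = R = 13.7 Ω
  L: Z = jωL = j·7.665e+04·0.0546 = 0 + j4185 Ω
  C: Z = 1/(jωC) = -j/(ω·C) = 0 - j13.05 Ω
Step 3 — Series combination: Z_total = R + L + C = 13.7 + j4172 Ω = 4172∠89.8° Ω.
Step 4 — Source phasor: V = 20.2∠-40.1° V = 15.45 - j13.01 V.
Step 5 — Current: I = V / Z = -0.003106 - j0.003714 A = 0.004841∠-129.9° A.
Step 6 — Complex power: S = V·I* = 0.0003211 + j0.0978 VA.
Step 7 — Real power: P = Re(S) = 0.0003211 W.
Step 8 — Reactive power: Q = Im(S) = 0.0978 VAR.
Step 9 — Apparent power: |S| = 0.0978 VA.
Step 10 — Power factor: PF = P/|S| = 0.003284 (lagging).

(a) P = 0.0003211 W  (b) Q = 0.0978 VAR  (c) S = 0.0978 VA  (d) PF = 0.003284 (lagging)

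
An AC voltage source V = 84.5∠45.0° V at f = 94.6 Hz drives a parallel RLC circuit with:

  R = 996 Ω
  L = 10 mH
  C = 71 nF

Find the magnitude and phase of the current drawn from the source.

Step 1 — Angular frequency: ω = 2π·f = 2π·94.6 = 594.4 rad/s.
Step 2 — Component impedances:
  R: Z = R = 996 Ω
  L: Z = jωL = j·594.4·0.01 = 0 + j5.944 Ω
  C: Z = 1/(jωC) = -j/(ω·C) = 0 - j2.37e+04 Ω
Step 3 — Parallel combination: 1/Z_total = 1/R + 1/L + 1/C; Z_total = 0.03549 + j5.945 Ω = 5.945∠89.7° Ω.
Step 4 — Source phasor: V = 84.5∠45.0° V = 59.75 + j59.75 V.
Step 5 — Ohm's law: I = V / Z_total = (59.75 + j59.75) / (0.03549 + j5.945) = 10.11 - j9.99 A.
Step 6 — Convert to polar: |I| = 14.21 A, ∠I = -44.7°.

I = 14.21∠-44.7° A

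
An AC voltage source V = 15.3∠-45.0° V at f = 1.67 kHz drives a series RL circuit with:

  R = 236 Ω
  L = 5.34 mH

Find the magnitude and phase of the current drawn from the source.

Step 1 — Angular frequency: ω = 2π·f = 2π·1670 = 1.049e+04 rad/s.
Step 2 — Component impedances:
  R: Z = R = 236 Ω
  L: Z = jωL = j·1.049e+04·0.00534 = 0 + j56.03 Ω
Step 3 — Series combination: Z_total = R + L = 236 + j56.03 Ω = 242.6∠13.4° Ω.
Step 4 — Source phasor: V = 15.3∠-45.0° V = 10.82 - j10.82 V.
Step 5 — Ohm's law: I = V / Z_total = (10.82 - j10.82) / (236 + j56.03) = 0.03309 - j0.0537 A.
Step 6 — Convert to polar: |I| = 0.06308 A, ∠I = -58.4°.

I = 0.06308∠-58.4° A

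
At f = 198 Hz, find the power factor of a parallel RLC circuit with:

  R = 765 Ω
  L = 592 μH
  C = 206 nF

Step 1 — Angular frequency: ω = 2π·f = 2π·198 = 1244 rad/s.
Step 2 — Component impedances:
  R: Z = R = 765 Ω
  L: Z = jωL = j·1244·0.000592 = 0 + j0.7365 Ω
  C: Z = 1/(jωC) = -j/(ω·C) = 0 - j3902 Ω
Step 3 — Parallel combination: 1/Z_total = 1/R + 1/L + 1/C; Z_total = 0.0007093 + j0.7366 Ω = 0.7366∠89.9° Ω.
Step 4 — Power factor: PF = cos(φ) = Re(Z)/|Z| = 0.0007093/0.7366 = 0.0009629.
Step 5 — Type: Im(Z) = 0.7366 ⇒ lagging (phase φ = 89.9°).

PF = 0.0009629 (lagging, φ = 89.9°)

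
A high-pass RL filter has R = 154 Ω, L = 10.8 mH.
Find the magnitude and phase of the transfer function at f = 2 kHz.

Step 1 — Angular frequency: ω = 2π·2000 = 1.257e+04 rad/s.
Step 2 — Transfer function: H(jω) = jωL/(R + jωL).
Step 3 — Numerator jωL = j·135.7; denominator R + jωL = 154 + j135.7.
Step 4 — H = 0.4371 + j0.496.
Step 5 — Magnitude: |H| = 0.6612 (-3.6 dB); phase: φ = 48.6°.

|H| = 0.6612 (-3.6 dB), φ = 48.6°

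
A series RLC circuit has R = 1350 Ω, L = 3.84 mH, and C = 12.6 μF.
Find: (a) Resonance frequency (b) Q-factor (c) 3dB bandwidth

Step 1 — Resonance: ω₀ = 1/√(LC) = 1/√(0.00384·1.26e-05) = 4546 rad/s.
Step 2 — f₀ = ω₀/(2π) = 723.6 Hz.
Step 3 — Series Q: Q = ω₀L/R = 4546·0.00384/1350 = 0.01293.
Step 4 — Bandwidth: Δω = ω₀/Q = 3.516e+05 rad/s; BW = Δω/(2π) = 5.595e+04 Hz.

(a) f₀ = 723.6 Hz  (b) Q = 0.01293  (c) BW = 5.595e+04 Hz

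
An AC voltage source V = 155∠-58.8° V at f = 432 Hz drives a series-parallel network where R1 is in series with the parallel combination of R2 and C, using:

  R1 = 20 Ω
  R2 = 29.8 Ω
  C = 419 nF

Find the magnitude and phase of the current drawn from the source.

Step 1 — Angular frequency: ω = 2π·f = 2π·432 = 2714 rad/s.
Step 2 — Component impedances:
  R1: Z = R = 20 Ω
  R2: Z = R = 29.8 Ω
  C: Z = 1/(jωC) = -j/(ω·C) = 0 - j879.3 Ω
Step 3 — Parallel branch: R2 || C = 1/(1/R2 + 1/C) = 29.77 - j1.009 Ω.
Step 4 — Series with R1: Z_total = R1 + (R2 || C) = 49.77 - j1.009 Ω = 49.78∠-1.2° Ω.
Step 5 — Source phasor: V = 155∠-58.8° V = 80.29 - j132.6 V.
Step 6 — Ohm's law: I = V / Z_total = (80.29 - j132.6) / (49.77 - j1.009) = 1.667 - j2.63 A.
Step 7 — Convert to polar: |I| = 3.114 A, ∠I = -57.6°.

I = 3.114∠-57.6° A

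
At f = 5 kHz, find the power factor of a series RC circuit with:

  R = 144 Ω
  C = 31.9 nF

Step 1 — Angular frequency: ω = 2π·f = 2π·5000 = 3.142e+04 rad/s.
Step 2 — Component impedances:
  R: Z = R = 144 Ω
  C: Z = 1/(jωC) = -j/(ω·C) = 0 - j997.8 Ω
Step 3 — Series combination: Z_total = R + C = 144 - j997.8 Ω = 1008∠-81.8° Ω.
Step 4 — Power factor: PF = cos(φ) = Re(Z)/|Z| = 144/1008.2 = 0.1428.
Step 5 — Type: Im(Z) = -997.8 ⇒ leading (phase φ = -81.8°).

PF = 0.1428 (leading, φ = -81.8°)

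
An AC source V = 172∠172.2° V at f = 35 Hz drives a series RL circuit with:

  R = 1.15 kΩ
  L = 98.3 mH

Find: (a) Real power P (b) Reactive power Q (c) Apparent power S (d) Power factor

Step 1 — Angular frequency: ω = 2π·f = 2π·35 = 219.9 rad/s.
Step 2 — Component impedances:
  R: Z = R = 1150 Ω
  L: Z = jωL = j·219.9·0.0983 = 0 + j21.62 Ω
Step 3 — Series combination: Z_total = R + L = 1150 + j21.62 Ω = 1150∠1.1° Ω.
Step 4 — Source phasor: V = 172∠172.2° V = -170.4 + j23.34 V.
Step 5 — Current: I = V / Z = -0.1477 + j0.02308 A = 0.1495∠171.1° A.
Step 6 — Complex power: S = V·I* = 25.72 + j0.4834 VA.
Step 7 — Real power: P = Re(S) = 25.72 W.
Step 8 — Reactive power: Q = Im(S) = 0.4834 VAR.
Step 9 — Apparent power: |S| = 25.72 VA.
Step 10 — Power factor: PF = P/|S| = 0.9998 (lagging).

(a) P = 25.72 W  (b) Q = 0.4834 VAR  (c) S = 25.72 VA  (d) PF = 0.9998 (lagging)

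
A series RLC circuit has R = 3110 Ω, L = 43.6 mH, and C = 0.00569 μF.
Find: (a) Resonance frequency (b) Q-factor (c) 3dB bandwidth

Step 1 — Resonance: ω₀ = 1/√(LC) = 1/√(0.0436·5.69e-09) = 6.349e+04 rad/s.
Step 2 — f₀ = ω₀/(2π) = 1.01e+04 Hz.
Step 3 — Series Q: Q = ω₀L/R = 6.349e+04·0.0436/3110 = 0.8901.
Step 4 — Bandwidth: Δω = ω₀/Q = 7.133e+04 rad/s; BW = Δω/(2π) = 1.135e+04 Hz.

(a) f₀ = 1.01e+04 Hz  (b) Q = 0.8901  (c) BW = 1.135e+04 Hz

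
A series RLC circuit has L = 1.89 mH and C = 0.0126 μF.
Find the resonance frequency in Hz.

Step 1 — Resonance condition Im(Z)=0 gives ω₀ = 1/√(LC).
Step 2 — ω₀ = 1/√(0.00189·1.26e-08) = 2.049e+05 rad/s.
Step 3 — f₀ = ω₀/(2π) = 3.261e+04 Hz.

f₀ = 3.261e+04 Hz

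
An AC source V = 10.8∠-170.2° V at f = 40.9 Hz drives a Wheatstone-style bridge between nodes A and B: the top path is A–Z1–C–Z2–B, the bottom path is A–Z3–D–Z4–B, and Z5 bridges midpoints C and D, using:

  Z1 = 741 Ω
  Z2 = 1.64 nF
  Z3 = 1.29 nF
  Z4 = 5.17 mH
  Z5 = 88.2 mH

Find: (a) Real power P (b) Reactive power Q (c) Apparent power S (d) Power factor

Step 1 — Angular frequency: ω = 2π·f = 2π·40.9 = 257 rad/s.
Step 2 — Component impedances:
  Z1: Z = R = 741 Ω
  Z2: Z = 1/(jωC) = -j/(ω·C) = 0 - j2.373e+06 Ω
  Z3: Z = 1/(jωC) = -j/(ω·C) = 0 - j3.017e+06 Ω
  Z4: Z = jωL = j·257·0.00517 = 0 + j1.329 Ω
  Z5: Z = jωL = j·257·0.0882 = 0 + j22.67 Ω
Step 3 — Bridge requires nodal analysis (the Z5 bridge couples midpoints C and D, so the two paths cannot be reduced to a simple series/parallel combination). Setting node B to ground and injecting 1 A at node A, the 3-node admittance system at A, C, D solves to V_A = Z_AB = 741 + j23.81 Ω = 741.4∠1.8° Ω.
Step 4 — Source phasor: V = 10.8∠-170.2° V = -10.64 - j1.838 V.
Step 5 — Current: I = V / Z = -0.01443 - j0.002017 A = 0.01457∠-172.0° A.
Step 6 — Complex power: S = V·I* = 0.1572 + j0.005053 VA.
Step 7 — Real power: P = Re(S) = 0.1572 W.
Step 8 — Reactive power: Q = Im(S) = 0.005053 VAR.
Step 9 — Apparent power: |S| = 0.1573 VA.
Step 10 — Power factor: PF = P/|S| = 0.9995 (lagging).

(a) P = 0.1572 W  (b) Q = 0.005053 VAR  (c) S = 0.1573 VA  (d) PF = 0.9995 (lagging)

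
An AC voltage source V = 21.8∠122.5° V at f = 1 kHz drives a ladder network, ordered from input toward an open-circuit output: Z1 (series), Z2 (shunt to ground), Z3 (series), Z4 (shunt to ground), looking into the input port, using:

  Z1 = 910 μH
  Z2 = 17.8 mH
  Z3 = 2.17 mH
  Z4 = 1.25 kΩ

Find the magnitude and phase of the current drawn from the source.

Step 1 — Angular frequency: ω = 2π·f = 2π·1000 = 6283 rad/s.
Step 2 — Component impedances:
  Z1: Z = jωL = j·6283·0.00091 = 0 + j5.718 Ω
  Z2: Z = jωL = j·6283·0.0178 = 0 + j111.8 Ω
  Z3: Z = jωL = j·6283·0.00217 = 0 + j13.63 Ω
  Z4: Z = R = 1250 Ω
Step 3 — Ladder network (open output): work backward from the far end, alternating series and parallel combinations. Z_in = 9.907 + j116.6 Ω = 117∠85.1° Ω.
Step 4 — Source phasor: V = 21.8∠122.5° V = -11.71 + j18.39 V.
Step 5 — Ohm's law: I = V / Z_total = (-11.71 + j18.39) / (9.907 + j116.6) = 0.1481 + j0.1131 A.
Step 6 — Convert to polar: |I| = 0.1863 A, ∠I = 37.4°.

I = 0.1863∠37.4° A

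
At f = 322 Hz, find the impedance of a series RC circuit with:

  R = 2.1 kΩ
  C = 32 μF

Step 1 — Angular frequency: ω = 2π·f = 2π·322 = 2023 rad/s.
Step 2 — Component impedances:
  R: Z = R = 2100 Ω
  C: Z = 1/(jωC) = -j/(ω·C) = 0 - j15.45 Ω
Step 3 — Series combination: Z_total = R + C = 2100 - j15.45 Ω = 2100∠-0.4° Ω.

Z = 2100 - j15.45 Ω = 2100∠-0.4° Ω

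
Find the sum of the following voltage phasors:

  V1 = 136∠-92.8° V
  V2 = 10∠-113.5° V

Step 1 — Convert each phasor to rectangular form:
  V1 = 136·(cos(-92.8°) + j·sin(-92.8°)) = -6.644 - j135.8 V
  V2 = 10·(cos(-113.5°) + j·sin(-113.5°)) = -3.987 - j9.171 V
Step 2 — Sum components: V_total = -10.63 - j145 V.
Step 3 — Convert to polar: |V_total| = 145.4 V, ∠V_total = -94.2°.

V_total = 145.4∠-94.2° V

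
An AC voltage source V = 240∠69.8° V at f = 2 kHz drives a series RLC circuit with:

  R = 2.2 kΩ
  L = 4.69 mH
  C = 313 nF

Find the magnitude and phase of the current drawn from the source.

Step 1 — Angular frequency: ω = 2π·f = 2π·2000 = 1.257e+04 rad/s.
Step 2 — Component impedances:
  R: Z = R = 2200 Ω
  L: Z = jωL = j·1.257e+04·0.00469 = 0 + j58.94 Ω
  C: Z = 1/(jωC) = -j/(ω·C) = 0 - j254.2 Ω
Step 3 — Series combination: Z_total = R + L + C = 2200 - j195.3 Ω = 2209∠-5.1° Ω.
Step 4 — Source phasor: V = 240∠69.8° V = 82.87 + j225.2 V.
Step 5 — Ohm's law: I = V / Z_total = (82.87 + j225.2) / (2200 - j195.3) = 0.02836 + j0.1049 A.
Step 6 — Convert to polar: |I| = 0.1087 A, ∠I = 74.9°.

I = 0.1087∠74.9° A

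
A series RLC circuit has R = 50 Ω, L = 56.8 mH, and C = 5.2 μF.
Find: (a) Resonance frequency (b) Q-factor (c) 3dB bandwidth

Step 1 — Resonance: ω₀ = 1/√(LC) = 1/√(0.0568·5.2e-06) = 1840 rad/s.
Step 2 — f₀ = ω₀/(2π) = 292.8 Hz.
Step 3 — Series Q: Q = ω₀L/R = 1840·0.0568/50 = 2.09.
Step 4 — Bandwidth: Δω = ω₀/Q = 880.3 rad/s; BW = Δω/(2π) = 140.1 Hz.

(a) f₀ = 292.8 Hz  (b) Q = 2.09  (c) BW = 140.1 Hz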